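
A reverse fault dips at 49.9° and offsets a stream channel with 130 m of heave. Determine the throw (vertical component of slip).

154 m

throw = heave × tan(dip) = 130 × tan(49.9°) = 154 m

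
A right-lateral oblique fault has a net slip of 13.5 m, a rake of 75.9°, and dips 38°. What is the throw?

dip-slip = net slip × sin(rake) = 13.5 m × sin(75.9°) = 13.09 m
throw = dip-slip × sin(dip) = 13.09 × sin(38°) = 8.06 m

8.06 m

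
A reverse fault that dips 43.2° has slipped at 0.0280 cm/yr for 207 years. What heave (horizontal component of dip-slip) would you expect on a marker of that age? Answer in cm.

dip-slip = rate × time = 0.0280 cm/yr × 207 years = 0.05796 m
heave = dip-slip × cos(dip) = 0.05796 × cos(43.2°) = 0.0423 m = 4.23 cm

4.23 cm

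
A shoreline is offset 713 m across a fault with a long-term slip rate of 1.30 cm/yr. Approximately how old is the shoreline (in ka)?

age = offset / rate = 713 m / (1.30 cm/yr) = 54800 yr = 54.8 ka

54.8 ka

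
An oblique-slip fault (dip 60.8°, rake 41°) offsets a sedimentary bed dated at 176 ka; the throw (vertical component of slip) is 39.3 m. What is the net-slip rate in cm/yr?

dip-slip = throw / sin(dip) = 39.3 / sin(60.8°) = 45.02 m
net slip = dip-slip / sin(rake) = 45.02 / sin(41°) = 68.62 m
rate = 68.62 m / 176 ka = 0.000390 m/yr = 0.0390 cm/yr

0.0390 cm/yr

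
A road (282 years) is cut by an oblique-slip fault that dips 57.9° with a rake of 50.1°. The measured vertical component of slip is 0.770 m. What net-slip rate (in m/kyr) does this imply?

4.20 m/kyr

dip-slip = throw / sin(dip) = 0.770 / sin(57.9°) = 0.9090 m
net slip = dip-slip / sin(rake) = 0.9090 / sin(50.1°) = 1.185 m
rate = 1.185 m / 282 years = 0.00420 m/yr = 4.20 m/kyr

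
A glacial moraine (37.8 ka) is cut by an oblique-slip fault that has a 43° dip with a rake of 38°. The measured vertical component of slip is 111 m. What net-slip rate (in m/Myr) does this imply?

dip-slip = throw / sin(dip) = 111 / sin(43°) = 162.8 m
net slip = dip-slip / sin(rake) = 162.8 / sin(38°) = 264.4 m
rate = 264.4 m / 37.8 ka = 0.00699 m/yr = 6990 m/Myr

6990 m/Myr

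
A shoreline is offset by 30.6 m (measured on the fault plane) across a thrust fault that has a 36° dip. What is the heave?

heave = dip-slip × cos(dip) = 30.6 m × cos(36°) = 24.8 m

24.8 m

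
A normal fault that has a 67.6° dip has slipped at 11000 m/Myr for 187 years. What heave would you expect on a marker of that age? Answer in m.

0.784 m

dip-slip = rate × time = 11000 m/Myr × 187 years = 2.057 m
heave = dip-slip × cos(dip) = 2.057 × cos(67.6°) = 0.784 m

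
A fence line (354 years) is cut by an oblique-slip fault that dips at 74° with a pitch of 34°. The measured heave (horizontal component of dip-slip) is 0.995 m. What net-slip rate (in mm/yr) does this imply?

18.2 mm/yr

dip-slip = heave / cos(dip) = 0.995 / cos(74°) = 3.610 m
net slip = dip-slip / sin(rake) = 3.610 / sin(34°) = 6.455 m
rate = 6.455 m / 354 years = 0.0182 m/yr = 18.2 mm/yr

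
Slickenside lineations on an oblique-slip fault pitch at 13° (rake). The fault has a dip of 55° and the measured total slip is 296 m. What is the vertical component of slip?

54.5 m

dip-slip = net slip × sin(rake) = 296 m × sin(13°) = 66.59 m
throw = dip-slip × sin(dip) = 66.59 × sin(55°) = 54.5 m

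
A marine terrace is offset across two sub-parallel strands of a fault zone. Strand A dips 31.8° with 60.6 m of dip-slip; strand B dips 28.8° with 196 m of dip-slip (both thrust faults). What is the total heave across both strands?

223 m

heave_A = 60.6 × cos(31.8°) = 51.50 m
heave_B = 196 × cos(28.8°) = 171.8 m
total = 51.50 + 171.8 = 223 m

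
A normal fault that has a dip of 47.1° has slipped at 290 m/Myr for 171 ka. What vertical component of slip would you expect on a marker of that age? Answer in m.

dip-slip = rate × time = 290 m/Myr × 171 ka = 49.59 m
throw = dip-slip × sin(dip) = 49.59 × sin(47.1°) = 36.3 m

36.3 m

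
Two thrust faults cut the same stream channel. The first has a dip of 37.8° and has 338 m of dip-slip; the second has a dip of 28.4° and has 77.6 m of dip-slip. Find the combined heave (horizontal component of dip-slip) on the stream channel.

heave_A = 338 × cos(37.8°) = 267.1 m
heave_B = 77.6 × cos(28.4°) = 68.26 m
total = 267.1 + 68.26 = 335 m

335 m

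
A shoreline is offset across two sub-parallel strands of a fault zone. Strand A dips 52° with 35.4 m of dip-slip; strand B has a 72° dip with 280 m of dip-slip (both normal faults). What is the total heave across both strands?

heave_A = 35.4 × cos(52°) = 21.79 m
heave_B = 280 × cos(72°) = 86.52 m
total = 21.79 + 86.52 = 108 m

108 m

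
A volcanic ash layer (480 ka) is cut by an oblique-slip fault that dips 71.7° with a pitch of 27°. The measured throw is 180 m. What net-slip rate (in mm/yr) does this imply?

0.870 mm/yr

dip-slip = throw / sin(dip) = 180 / sin(71.7°) = 189.6 m
net slip = dip-slip / sin(rake) = 189.6 / sin(27°) = 417.6 m
rate = 417.6 m / 480 ka = 0.000870 m/yr = 0.870 mm/yr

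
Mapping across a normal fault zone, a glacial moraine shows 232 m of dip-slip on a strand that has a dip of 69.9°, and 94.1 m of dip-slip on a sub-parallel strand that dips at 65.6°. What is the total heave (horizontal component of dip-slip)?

heave_A = 232 × cos(69.9°) = 79.73 m
heave_B = 94.1 × cos(65.6°) = 38.87 m
total = 79.73 + 38.87 = 119 m

119 m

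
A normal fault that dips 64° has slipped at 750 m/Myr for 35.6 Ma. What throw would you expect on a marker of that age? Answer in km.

24 km

dip-slip = rate × time = 750 m/Myr × 35.6 Ma = 26700 m
throw = dip-slip × sin(dip) = 26700 × sin(64°) = 24000 m = 24 km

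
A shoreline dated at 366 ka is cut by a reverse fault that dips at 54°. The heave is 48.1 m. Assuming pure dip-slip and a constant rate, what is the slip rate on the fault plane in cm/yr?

dip-slip = heave / cos(dip) = 48.1 m / cos(54°) = 81.83 m
rate = 81.83 m / 366 ka = 0.000224 m/yr = 0.0224 cm/yr

0.0224 cm/yr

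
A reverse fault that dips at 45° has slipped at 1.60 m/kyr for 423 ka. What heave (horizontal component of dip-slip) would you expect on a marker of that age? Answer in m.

479 m

dip-slip = rate × time = 1.60 m/kyr × 423 ka = 676.8 m
heave = dip-slip × cos(dip) = 676.8 × cos(45°) = 479 m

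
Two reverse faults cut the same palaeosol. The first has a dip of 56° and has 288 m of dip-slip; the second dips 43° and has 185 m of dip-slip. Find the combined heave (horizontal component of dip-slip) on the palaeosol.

296 m

heave_A = 288 × cos(56°) = 161 m
heave_B = 185 × cos(43°) = 135.3 m
total = 161 + 135.3 = 296 m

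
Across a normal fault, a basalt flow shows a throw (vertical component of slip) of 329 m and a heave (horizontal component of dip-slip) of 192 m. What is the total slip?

net slip = √(throw² + heave²) = √(329² + 192²) = 381 m

381 m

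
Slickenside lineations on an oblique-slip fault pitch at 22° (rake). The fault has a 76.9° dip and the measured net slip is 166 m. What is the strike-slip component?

strike-slip = net slip × cos(rake) = 166 m × cos(22°) = 154 m

154 m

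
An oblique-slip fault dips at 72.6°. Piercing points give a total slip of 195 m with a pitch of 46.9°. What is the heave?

dip-slip = net slip × sin(rake) = 195 m × sin(46.9°) = 142.4 m
heave = dip-slip × cos(dip) = 142.4 × cos(72.6°) = 42.6 m

42.6 m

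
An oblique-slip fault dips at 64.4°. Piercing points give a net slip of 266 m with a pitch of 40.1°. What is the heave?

74 m

dip-slip = net slip × sin(rake) = 266 m × sin(40.1°) = 171.3 m
heave = dip-slip × cos(dip) = 171.3 × cos(64.4°) = 74 m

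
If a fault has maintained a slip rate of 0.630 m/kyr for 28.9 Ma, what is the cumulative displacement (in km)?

18.2 km

slip = rate × time = 0.630 m/kyr × 28.9 Ma = 18200 m = 18.2 km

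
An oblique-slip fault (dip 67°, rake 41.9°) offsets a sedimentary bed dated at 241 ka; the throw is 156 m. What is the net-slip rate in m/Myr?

dip-slip = throw / sin(dip) = 156 / sin(67°) = 169.5 m
net slip = dip-slip / sin(rake) = 169.5 / sin(41.9°) = 253.8 m
rate = 253.8 m / 241 ka = 0.00105 m/yr = 1050 m/Myr

1050 m/Myr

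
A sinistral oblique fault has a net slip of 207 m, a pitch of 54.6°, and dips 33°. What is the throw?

dip-slip = net slip × sin(rake) = 207 m × sin(54.6°) = 168.7 m
throw = dip-slip × sin(dip) = 168.7 × sin(33°) = 91.9 m

91.9 m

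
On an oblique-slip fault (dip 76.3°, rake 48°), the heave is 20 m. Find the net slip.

114 m

dip-slip = heave / cos(dip) = 20 / cos(76.3°) = 84.45 m
net slip = dip-slip / sin(rake) = 84.45 / sin(48°) = 114 m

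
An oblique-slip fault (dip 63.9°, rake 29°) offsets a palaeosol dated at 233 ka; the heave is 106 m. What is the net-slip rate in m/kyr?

dip-slip = heave / cos(dip) = 106 / cos(63.9°) = 240.9 m
net slip = dip-slip / sin(rake) = 240.9 / sin(29°) = 497 m
rate = 497 m / 233 ka = 0.00213 m/yr = 2.13 m/kyr

2.13 m/kyr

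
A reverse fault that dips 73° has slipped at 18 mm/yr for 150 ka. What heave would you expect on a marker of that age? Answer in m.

789 m

dip-slip = rate × time = 18 mm/yr × 150 ka = 2700 m
heave = dip-slip × cos(dip) = 2700 × cos(73°) = 789 m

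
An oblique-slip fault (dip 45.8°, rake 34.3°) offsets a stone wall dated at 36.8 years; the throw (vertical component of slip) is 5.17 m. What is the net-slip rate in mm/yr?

dip-slip = throw / sin(dip) = 5.17 / sin(45.8°) = 7.211 m
net slip = dip-slip / sin(rake) = 7.211 / sin(34.3°) = 12.80 m
rate = 12.80 m / 36.8 years = 0.348 m/yr = 348 mm/yr

348 mm/yr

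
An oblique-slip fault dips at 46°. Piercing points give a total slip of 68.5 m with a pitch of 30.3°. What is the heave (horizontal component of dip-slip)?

dip-slip = net slip × sin(rake) = 68.5 m × sin(30.3°) = 34.56 m
heave = dip-slip × cos(dip) = 34.56 × cos(46°) = 24 m

24 m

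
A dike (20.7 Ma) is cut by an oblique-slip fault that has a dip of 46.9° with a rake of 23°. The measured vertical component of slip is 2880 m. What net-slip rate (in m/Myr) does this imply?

dip-slip = throw / sin(dip) = 2880 / sin(46.9°) = 3944 m
net slip = dip-slip / sin(rake) = 3944 / sin(23°) = 10090 m
rate = 10090 m / 20.7 Ma = 0.000488 m/yr = 488 m/Myr

488 m/Myr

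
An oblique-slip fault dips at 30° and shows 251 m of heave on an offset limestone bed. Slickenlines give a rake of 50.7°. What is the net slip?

375 m

dip-slip = heave / cos(dip) = 251 / cos(30°) = 289.8 m
net slip = dip-slip / sin(rake) = 289.8 / sin(50.7°) = 375 m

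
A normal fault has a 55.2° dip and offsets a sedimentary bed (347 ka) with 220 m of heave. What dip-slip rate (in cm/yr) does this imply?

0.111 cm/yr

dip-slip = heave / cos(dip) = 220 m / cos(55.2°) = 385.5 m
rate = 385.5 m / 347 ka = 0.00111 m/yr = 0.111 cm/yr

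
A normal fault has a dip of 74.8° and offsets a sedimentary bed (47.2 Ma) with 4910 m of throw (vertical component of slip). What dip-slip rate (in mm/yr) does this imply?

dip-slip = throw / sin(dip) = 4910 m / sin(74.8°) = 5088 m
rate = 5088 m / 47.2 Ma = 0.000108 m/yr = 0.108 mm/yr

0.108 mm/yr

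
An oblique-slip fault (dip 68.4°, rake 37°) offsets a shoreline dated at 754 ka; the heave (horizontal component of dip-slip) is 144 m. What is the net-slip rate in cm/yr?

dip-slip = heave / cos(dip) = 144 / cos(68.4°) = 391.2 m
net slip = dip-slip / sin(rake) = 391.2 / sin(37°) = 650 m
rate = 650 m / 754 ka = 0.000862 m/yr = 0.0862 cm/yr

0.0862 cm/yr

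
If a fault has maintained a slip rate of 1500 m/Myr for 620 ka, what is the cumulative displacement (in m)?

930 m

slip = rate × time = 1500 m/Myr × 620 ka = 930 m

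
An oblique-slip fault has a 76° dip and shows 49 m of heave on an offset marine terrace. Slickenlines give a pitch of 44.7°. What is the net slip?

288 m

dip-slip = heave / cos(dip) = 49 / cos(76°) = 202.5 m
net slip = dip-slip / sin(rake) = 202.5 / sin(44.7°) = 288 m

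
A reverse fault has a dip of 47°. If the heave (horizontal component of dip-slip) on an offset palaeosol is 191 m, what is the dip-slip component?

280 m

dip-slip = heave / cos(dip) = 191 / cos(47°) = 280 m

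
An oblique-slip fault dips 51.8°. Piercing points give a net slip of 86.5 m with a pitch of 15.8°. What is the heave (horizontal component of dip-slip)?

dip-slip = net slip × sin(rake) = 86.5 m × sin(15.8°) = 23.55 m
heave = dip-slip × cos(dip) = 23.55 × cos(51.8°) = 14.6 m

14.6 m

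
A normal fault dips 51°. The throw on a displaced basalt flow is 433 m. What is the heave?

351 m

heave = throw / tan(dip) = 433 / tan(51°) = 351 m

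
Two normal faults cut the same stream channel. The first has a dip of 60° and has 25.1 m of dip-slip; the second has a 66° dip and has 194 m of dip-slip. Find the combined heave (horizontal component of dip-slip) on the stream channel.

91.5 m

heave_A = 25.1 × cos(60°) = 12.55 m
heave_B = 194 × cos(66°) = 78.91 m
total = 12.55 + 78.91 = 91.5 m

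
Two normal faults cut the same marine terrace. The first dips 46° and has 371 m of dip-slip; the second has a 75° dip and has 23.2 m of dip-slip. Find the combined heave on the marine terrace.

heave_A = 371 × cos(46°) = 257.7 m
heave_B = 23.2 × cos(75°) = 6.005 m
total = 257.7 + 6.005 = 264 m

264 m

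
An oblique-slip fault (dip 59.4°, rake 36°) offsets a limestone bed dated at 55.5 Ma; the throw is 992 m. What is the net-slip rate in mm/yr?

0.0353 mm/yr

dip-slip = throw / sin(dip) = 992 / sin(59.4°) = 1152 m
net slip = dip-slip / sin(rake) = 1152 / sin(36°) = 1961 m
rate = 1961 m / 55.5 Ma = 0.0000353 m/yr = 0.0353 mm/yr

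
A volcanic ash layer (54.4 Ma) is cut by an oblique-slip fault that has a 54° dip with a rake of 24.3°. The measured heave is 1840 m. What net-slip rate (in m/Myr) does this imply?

dip-slip = heave / cos(dip) = 1840 / cos(54°) = 3130 m
net slip = dip-slip / sin(rake) = 3130 / sin(24.3°) = 7607 m
rate = 7607 m / 54.4 Ma = 0.000140 m/yr = 140 m/Myr

140 m/Myr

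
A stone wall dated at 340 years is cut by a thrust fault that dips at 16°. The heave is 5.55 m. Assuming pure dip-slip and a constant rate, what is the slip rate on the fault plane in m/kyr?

17 m/kyr

dip-slip = heave / cos(dip) = 5.55 m / cos(16°) = 5.774 m
rate = 5.774 m / 340 years = 0.0170 m/yr = 17 m/kyr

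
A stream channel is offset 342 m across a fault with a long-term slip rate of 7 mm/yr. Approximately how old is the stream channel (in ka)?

age = offset / rate = 342 m / (7 mm/yr) = 48900 yr = 48.9 ka

48.9 ka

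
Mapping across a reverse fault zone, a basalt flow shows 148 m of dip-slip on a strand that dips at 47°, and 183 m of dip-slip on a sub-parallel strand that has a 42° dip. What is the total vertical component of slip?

throw_A = 148 × sin(47°) = 108.2 m
throw_B = 183 × sin(42°) = 122.5 m
total = 108.2 + 122.5 = 231 m

231 m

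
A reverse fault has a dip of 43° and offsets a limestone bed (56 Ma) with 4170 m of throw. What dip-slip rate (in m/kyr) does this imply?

dip-slip = throw / sin(dip) = 4170 m / sin(43°) = 6114 m
rate = 6114 m / 56 Ma = 0.000109 m/yr = 0.109 m/kyr

0.109 m/kyr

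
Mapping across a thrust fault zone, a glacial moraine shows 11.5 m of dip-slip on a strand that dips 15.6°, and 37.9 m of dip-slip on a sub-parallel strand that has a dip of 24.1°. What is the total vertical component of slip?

throw_A = 11.5 × sin(15.6°) = 3.093 m
throw_B = 37.9 × sin(24.1°) = 15.48 m
total = 3.093 + 15.48 = 18.6 m

18.6 m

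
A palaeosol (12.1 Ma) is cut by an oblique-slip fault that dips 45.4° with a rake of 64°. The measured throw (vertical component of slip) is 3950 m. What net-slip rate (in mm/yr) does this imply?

0.510 mm/yr

dip-slip = throw / sin(dip) = 3950 / sin(45.4°) = 5548 m
net slip = dip-slip / sin(rake) = 5548 / sin(64°) = 6172 m
rate = 6172 m / 12.1 Ma = 0.000510 m/yr = 0.510 mm/yr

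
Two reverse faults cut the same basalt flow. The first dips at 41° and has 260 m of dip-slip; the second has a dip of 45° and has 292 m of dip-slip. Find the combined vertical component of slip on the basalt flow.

377 m

throw_A = 260 × sin(41°) = 170.6 m
throw_B = 292 × sin(45°) = 206.5 m
total = 170.6 + 206.5 = 377 m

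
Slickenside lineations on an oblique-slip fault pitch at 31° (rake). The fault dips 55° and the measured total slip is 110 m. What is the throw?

dip-slip = net slip × sin(rake) = 110 m × sin(31°) = 56.65 m
throw = dip-slip × sin(dip) = 56.65 × sin(55°) = 46.4 m

46.4 m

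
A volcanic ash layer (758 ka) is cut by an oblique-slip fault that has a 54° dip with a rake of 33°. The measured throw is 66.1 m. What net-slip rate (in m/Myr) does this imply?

dip-slip = throw / sin(dip) = 66.1 / sin(54°) = 81.70 m
net slip = dip-slip / sin(rake) = 81.70 / sin(33°) = 150 m
rate = 150 m / 758 ka = 0.000198 m/yr = 198 m/Myr

198 m/Myr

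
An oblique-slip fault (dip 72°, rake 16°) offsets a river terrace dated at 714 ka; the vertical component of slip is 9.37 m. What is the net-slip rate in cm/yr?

dip-slip = throw / sin(dip) = 9.37 / sin(72°) = 9.852 m
net slip = dip-slip / sin(rake) = 9.852 / sin(16°) = 35.74 m
rate = 35.74 m / 714 ka = 0.0000501 m/yr = 0.00501 cm/yr

0.00501 cm/yr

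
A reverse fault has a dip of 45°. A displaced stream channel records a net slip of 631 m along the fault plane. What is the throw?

446 m

throw = dip-slip × sin(dip) = 631 m × sin(45°) = 446 m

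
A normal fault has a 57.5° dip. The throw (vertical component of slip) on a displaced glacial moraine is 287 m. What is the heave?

183 m

heave = throw / tan(dip) = 287 / tan(57.5°) = 183 m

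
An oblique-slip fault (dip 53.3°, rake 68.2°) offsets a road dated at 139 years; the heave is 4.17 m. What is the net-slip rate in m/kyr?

54.1 m/kyr

dip-slip = heave / cos(dip) = 4.17 / cos(53.3°) = 6.978 m
net slip = dip-slip / sin(rake) = 6.978 / sin(68.2°) = 7.515 m
rate = 7.515 m / 139 years = 0.0541 m/yr = 54.1 m/kyr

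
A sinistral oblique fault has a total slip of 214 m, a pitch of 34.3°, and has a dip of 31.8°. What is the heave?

102 m

dip-slip = net slip × sin(rake) = 214 m × sin(34.3°) = 120.6 m
heave = dip-slip × cos(dip) = 120.6 × cos(31.8°) = 102 m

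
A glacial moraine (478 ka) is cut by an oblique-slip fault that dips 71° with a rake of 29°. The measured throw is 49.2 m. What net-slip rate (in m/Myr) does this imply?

dip-slip = throw / sin(dip) = 49.2 / sin(71°) = 52.03 m
net slip = dip-slip / sin(rake) = 52.03 / sin(29°) = 107.3 m
rate = 107.3 m / 478 ka = 0.000225 m/yr = 225 m/Myr

225 m/Myr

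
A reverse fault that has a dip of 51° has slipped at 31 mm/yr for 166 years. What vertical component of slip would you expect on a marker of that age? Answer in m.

4 m

dip-slip = rate × time = 31 mm/yr × 166 years = 5.146 m
throw = dip-slip × sin(dip) = 5.146 × sin(51°) = 4 m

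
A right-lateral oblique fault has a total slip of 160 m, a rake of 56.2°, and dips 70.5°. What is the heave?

dip-slip = net slip × sin(rake) = 160 m × sin(56.2°) = 133 m
heave = dip-slip × cos(dip) = 133 × cos(70.5°) = 44.4 m

44.4 m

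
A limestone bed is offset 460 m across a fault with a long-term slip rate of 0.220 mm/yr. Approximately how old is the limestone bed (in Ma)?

2.09 Ma

age = offset / rate = 460 m / (0.220 mm/yr) = 2.09e+06 yr = 2.09 Ma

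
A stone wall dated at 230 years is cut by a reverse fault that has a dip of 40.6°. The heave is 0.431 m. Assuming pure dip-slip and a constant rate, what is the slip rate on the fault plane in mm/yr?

dip-slip = heave / cos(dip) = 0.431 m / cos(40.6°) = 0.5676 m
rate = 0.5676 m / 230 years = 0.00247 m/yr = 2.47 mm/yr

2.47 mm/yr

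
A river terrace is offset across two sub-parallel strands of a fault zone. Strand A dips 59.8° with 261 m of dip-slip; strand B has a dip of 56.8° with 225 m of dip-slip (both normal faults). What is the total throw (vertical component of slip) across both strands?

throw_A = 261 × sin(59.8°) = 225.6 m
throw_B = 225 × sin(56.8°) = 188.3 m
total = 225.6 + 188.3 = 414 m

414 m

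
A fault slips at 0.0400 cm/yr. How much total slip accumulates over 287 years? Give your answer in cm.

slip = rate × time = 0.0400 cm/yr × 287 years = 0.115 m = 11.5 cm

11.5 cm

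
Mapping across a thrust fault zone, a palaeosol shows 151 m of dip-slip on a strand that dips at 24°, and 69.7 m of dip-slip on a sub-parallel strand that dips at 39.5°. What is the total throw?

throw_A = 151 × sin(24°) = 61.42 m
throw_B = 69.7 × sin(39.5°) = 44.33 m
total = 61.42 + 44.33 = 106 m

106 m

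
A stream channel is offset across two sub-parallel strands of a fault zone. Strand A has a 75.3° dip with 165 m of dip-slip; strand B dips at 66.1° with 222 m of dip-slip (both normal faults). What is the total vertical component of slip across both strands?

363 m

throw_A = 165 × sin(75.3°) = 159.6 m
throw_B = 222 × sin(66.1°) = 203 m
total = 159.6 + 203 = 363 m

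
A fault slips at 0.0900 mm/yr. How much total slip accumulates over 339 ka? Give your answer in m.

slip = rate × time = 0.0900 mm/yr × 339 ka = 30.5 m

30.5 m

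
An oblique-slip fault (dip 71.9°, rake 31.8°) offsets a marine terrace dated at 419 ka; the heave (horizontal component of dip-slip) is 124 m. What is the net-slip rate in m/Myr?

dip-slip = heave / cos(dip) = 124 / cos(71.9°) = 399.1 m
net slip = dip-slip / sin(rake) = 399.1 / sin(31.8°) = 757.4 m
rate = 757.4 m / 419 ka = 0.00181 m/yr = 1810 m/Myr

1810 m/Myr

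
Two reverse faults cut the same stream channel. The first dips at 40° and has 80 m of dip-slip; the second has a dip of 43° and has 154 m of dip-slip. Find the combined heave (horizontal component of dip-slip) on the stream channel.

174 m

heave_A = 80 × cos(40°) = 61.28 m
heave_B = 154 × cos(43°) = 112.6 m
total = 61.28 + 112.6 = 174 m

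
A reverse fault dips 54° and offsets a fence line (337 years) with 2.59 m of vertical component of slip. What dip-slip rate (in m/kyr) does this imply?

9.50 m/kyr

dip-slip = throw / sin(dip) = 2.59 m / sin(54°) = 3.201 m
rate = 3.201 m / 337 years = 0.00950 m/yr = 9.50 m/kyr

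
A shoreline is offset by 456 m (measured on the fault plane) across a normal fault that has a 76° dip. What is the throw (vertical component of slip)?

442 m

throw = dip-slip × sin(dip) = 456 m × sin(76°) = 442 m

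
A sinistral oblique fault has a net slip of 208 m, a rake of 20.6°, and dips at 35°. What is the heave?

dip-slip = net slip × sin(rake) = 208 m × sin(20.6°) = 73.18 m
heave = dip-slip × cos(dip) = 73.18 × cos(35°) = 59.9 m

59.9 m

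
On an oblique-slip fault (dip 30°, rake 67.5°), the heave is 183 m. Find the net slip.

229 m

dip-slip = heave / cos(dip) = 183 / cos(30°) = 211.3 m
net slip = dip-slip / sin(rake) = 211.3 / sin(67.5°) = 229 m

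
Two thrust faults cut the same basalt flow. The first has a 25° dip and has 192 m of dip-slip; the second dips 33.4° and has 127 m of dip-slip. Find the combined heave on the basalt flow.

heave_A = 192 × cos(25°) = 174 m
heave_B = 127 × cos(33.4°) = 106 m
total = 174 + 106 = 280 m

280 m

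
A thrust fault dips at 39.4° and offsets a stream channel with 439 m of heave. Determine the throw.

361 m

throw = heave × tan(dip) = 439 × tan(39.4°) = 361 m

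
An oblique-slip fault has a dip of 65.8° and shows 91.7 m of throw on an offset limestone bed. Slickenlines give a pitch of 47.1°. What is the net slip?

dip-slip = throw / sin(dip) = 91.7 / sin(65.8°) = 100.5 m
net slip = dip-slip / sin(rake) = 100.5 / sin(47.1°) = 137 m

137 m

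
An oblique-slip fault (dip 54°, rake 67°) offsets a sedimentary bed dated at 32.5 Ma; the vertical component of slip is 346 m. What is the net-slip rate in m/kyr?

0.0143 m/kyr

dip-slip = throw / sin(dip) = 346 / sin(54°) = 427.7 m
net slip = dip-slip / sin(rake) = 427.7 / sin(67°) = 464.6 m
rate = 464.6 m / 32.5 Ma = 0.0000143 m/yr = 0.0143 m/kyr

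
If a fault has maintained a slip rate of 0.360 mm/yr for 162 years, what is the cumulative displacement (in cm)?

5.83 cm

slip = rate × time = 0.360 mm/yr × 162 years = 0.0583 m = 5.83 cm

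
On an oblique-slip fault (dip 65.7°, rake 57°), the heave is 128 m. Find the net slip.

371 m

dip-slip = heave / cos(dip) = 128 / cos(65.7°) = 311 m
net slip = dip-slip / sin(rake) = 311 / sin(57°) = 371 m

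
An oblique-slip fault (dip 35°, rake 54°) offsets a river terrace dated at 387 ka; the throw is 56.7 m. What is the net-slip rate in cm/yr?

dip-slip = throw / sin(dip) = 56.7 / sin(35°) = 98.85 m
net slip = dip-slip / sin(rake) = 98.85 / sin(54°) = 122.2 m
rate = 122.2 m / 387 ka = 0.000316 m/yr = 0.0316 cm/yr

0.0316 cm/yr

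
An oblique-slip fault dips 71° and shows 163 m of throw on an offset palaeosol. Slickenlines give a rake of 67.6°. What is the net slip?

186 m

dip-slip = throw / sin(dip) = 163 / sin(71°) = 172.4 m
net slip = dip-slip / sin(rake) = 172.4 / sin(67.6°) = 186 m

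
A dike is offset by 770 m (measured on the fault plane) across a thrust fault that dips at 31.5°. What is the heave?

heave = dip-slip × cos(dip) = 770 m × cos(31.5°) = 657 m

657 m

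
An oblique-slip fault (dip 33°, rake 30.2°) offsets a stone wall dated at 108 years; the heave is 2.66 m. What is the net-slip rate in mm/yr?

58.4 mm/yr

dip-slip = heave / cos(dip) = 2.66 / cos(33°) = 3.172 m
net slip = dip-slip / sin(rake) = 3.172 / sin(30.2°) = 6.305 m
rate = 6.305 m / 108 years = 0.0584 m/yr = 58.4 mm/yr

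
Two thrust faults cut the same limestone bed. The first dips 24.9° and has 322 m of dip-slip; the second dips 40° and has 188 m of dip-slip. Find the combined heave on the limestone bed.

436 m

heave_A = 322 × cos(24.9°) = 292.1 m
heave_B = 188 × cos(40°) = 144 m
total = 292.1 + 144 = 436 m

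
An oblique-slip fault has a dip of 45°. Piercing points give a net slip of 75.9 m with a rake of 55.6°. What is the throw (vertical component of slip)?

dip-slip = net slip × sin(rake) = 75.9 m × sin(55.6°) = 62.63 m
throw = dip-slip × sin(dip) = 62.63 × sin(45°) = 44.3 m

44.3 m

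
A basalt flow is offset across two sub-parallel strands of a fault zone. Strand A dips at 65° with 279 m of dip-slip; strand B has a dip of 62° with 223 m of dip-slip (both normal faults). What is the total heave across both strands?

223 m

heave_A = 279 × cos(65°) = 117.9 m
heave_B = 223 × cos(62°) = 104.7 m
total = 117.9 + 104.7 = 223 m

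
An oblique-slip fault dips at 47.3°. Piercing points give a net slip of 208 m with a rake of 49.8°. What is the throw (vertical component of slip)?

dip-slip = net slip × sin(rake) = 208 m × sin(49.8°) = 158.9 m
throw = dip-slip × sin(dip) = 158.9 × sin(47.3°) = 117 m

117 m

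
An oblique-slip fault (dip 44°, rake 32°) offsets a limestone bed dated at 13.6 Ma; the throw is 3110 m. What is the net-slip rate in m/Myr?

dip-slip = throw / sin(dip) = 3110 / sin(44°) = 4477 m
net slip = dip-slip / sin(rake) = 4477 / sin(32°) = 8448 m
rate = 8448 m / 13.6 Ma = 0.000621 m/yr = 621 m/Myr

621 m/Myr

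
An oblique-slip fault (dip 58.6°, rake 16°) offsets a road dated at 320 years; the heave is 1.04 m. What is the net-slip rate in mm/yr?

dip-slip = heave / cos(dip) = 1.04 / cos(58.6°) = 1.996 m
net slip = dip-slip / sin(rake) = 1.996 / sin(16°) = 7.242 m
rate = 7.242 m / 320 years = 0.0226 m/yr = 22.6 mm/yr

22.6 mm/yr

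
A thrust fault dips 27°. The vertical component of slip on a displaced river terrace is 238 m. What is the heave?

heave = throw / tan(dip) = 238 / tan(27°) = 467 m

467 m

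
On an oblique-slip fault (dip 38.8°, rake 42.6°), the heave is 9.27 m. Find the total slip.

dip-slip = heave / cos(dip) = 9.27 / cos(38.8°) = 11.89 m
net slip = dip-slip / sin(rake) = 11.89 / sin(42.6°) = 17.6 m

17.6 m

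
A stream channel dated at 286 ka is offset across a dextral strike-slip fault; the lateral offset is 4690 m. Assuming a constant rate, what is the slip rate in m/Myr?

rate = 4690 m / 286 ka = 0.0164 m/yr = 16400 m/Myr

16400 m/Myr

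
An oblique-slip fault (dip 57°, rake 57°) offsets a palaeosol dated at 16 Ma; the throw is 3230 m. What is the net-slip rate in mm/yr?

0.287 mm/yr

dip-slip = throw / sin(dip) = 3230 / sin(57°) = 3851 m
net slip = dip-slip / sin(rake) = 3851 / sin(57°) = 4592 m
rate = 4592 m / 16 Ma = 0.000287 m/yr = 0.287 mm/yr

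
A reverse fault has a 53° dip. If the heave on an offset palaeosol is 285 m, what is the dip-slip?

474 m

dip-slip = heave / cos(dip) = 285 / cos(53°) = 474 m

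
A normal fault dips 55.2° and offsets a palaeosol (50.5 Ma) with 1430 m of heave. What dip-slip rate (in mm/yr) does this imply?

dip-slip = heave / cos(dip) = 1430 m / cos(55.2°) = 2506 m
rate = 2506 m / 50.5 Ma = 0.0000496 m/yr = 0.0496 mm/yr

0.0496 mm/yr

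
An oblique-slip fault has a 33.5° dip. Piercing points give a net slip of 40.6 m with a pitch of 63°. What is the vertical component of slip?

dip-slip = net slip × sin(rake) = 40.6 m × sin(63°) = 36.17 m
throw = dip-slip × sin(dip) = 36.17 × sin(33.5°) = 20 m

20 m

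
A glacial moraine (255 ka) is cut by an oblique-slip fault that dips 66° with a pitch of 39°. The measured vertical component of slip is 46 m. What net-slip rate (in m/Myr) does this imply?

314 m/Myr

dip-slip = throw / sin(dip) = 46 / sin(66°) = 50.35 m
net slip = dip-slip / sin(rake) = 50.35 / sin(39°) = 80.01 m
rate = 80.01 m / 255 ka = 0.000314 m/yr = 314 m/Myr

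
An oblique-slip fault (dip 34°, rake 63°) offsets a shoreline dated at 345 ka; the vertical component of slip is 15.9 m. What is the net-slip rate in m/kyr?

dip-slip = throw / sin(dip) = 15.9 / sin(34°) = 28.43 m
net slip = dip-slip / sin(rake) = 28.43 / sin(63°) = 31.91 m
rate = 31.91 m / 345 ka = 0.0000925 m/yr = 0.0925 m/kyr

0.0925 m/kyr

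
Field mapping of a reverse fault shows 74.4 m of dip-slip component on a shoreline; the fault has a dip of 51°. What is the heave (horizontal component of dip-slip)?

46.8 m

heave = dip-slip × cos(dip) = 74.4 m × cos(51°) = 46.8 m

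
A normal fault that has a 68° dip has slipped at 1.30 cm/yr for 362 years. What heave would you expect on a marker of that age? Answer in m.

dip-slip = rate × time = 1.30 cm/yr × 362 years = 4.706 m
heave = dip-slip × cos(dip) = 4.706 × cos(68°) = 1.76 m

1.76 m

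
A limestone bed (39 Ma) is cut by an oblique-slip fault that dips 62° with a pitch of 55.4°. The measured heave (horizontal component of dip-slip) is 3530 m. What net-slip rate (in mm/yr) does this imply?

0.234 mm/yr

dip-slip = heave / cos(dip) = 3530 / cos(62°) = 7519 m
net slip = dip-slip / sin(rake) = 7519 / sin(55.4°) = 9135 m
rate = 9135 m / 39 Ma = 0.000234 m/yr = 0.234 mm/yr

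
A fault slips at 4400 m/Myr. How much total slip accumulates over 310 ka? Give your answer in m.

1360 m

slip = rate × time = 4400 m/Myr × 310 ka = 1360 m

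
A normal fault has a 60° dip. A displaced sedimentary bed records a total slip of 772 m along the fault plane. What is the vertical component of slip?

throw = dip-slip × sin(dip) = 772 m × sin(60°) = 669 m

669 m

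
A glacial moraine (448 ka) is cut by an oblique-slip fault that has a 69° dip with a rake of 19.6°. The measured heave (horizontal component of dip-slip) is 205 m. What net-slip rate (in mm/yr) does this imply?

dip-slip = heave / cos(dip) = 205 / cos(69°) = 572 m
net slip = dip-slip / sin(rake) = 572 / sin(19.6°) = 1705 m
rate = 1705 m / 448 ka = 0.00381 m/yr = 3.81 mm/yr

3.81 mm/yr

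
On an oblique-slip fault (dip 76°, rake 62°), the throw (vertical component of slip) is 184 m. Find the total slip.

215 m

dip-slip = throw / sin(dip) = 184 / sin(76°) = 189.6 m
net slip = dip-slip / sin(rake) = 189.6 / sin(62°) = 215 m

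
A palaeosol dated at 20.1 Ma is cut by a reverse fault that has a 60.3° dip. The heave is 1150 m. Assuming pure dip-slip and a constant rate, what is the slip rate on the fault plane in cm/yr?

0.0115 cm/yr

dip-slip = heave / cos(dip) = 1150 m / cos(60.3°) = 2321 m
rate = 2321 m / 20.1 Ma = 0.000115 m/yr = 0.0115 cm/yr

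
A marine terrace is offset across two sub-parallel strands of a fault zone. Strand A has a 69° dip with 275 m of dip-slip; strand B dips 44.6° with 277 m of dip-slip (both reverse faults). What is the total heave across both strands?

heave_A = 275 × cos(69°) = 98.55 m
heave_B = 277 × cos(44.6°) = 197.2 m
total = 98.55 + 197.2 = 296 m

296 m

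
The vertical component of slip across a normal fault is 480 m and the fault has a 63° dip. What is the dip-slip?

dip-slip = throw / sin(dip) = 480 / sin(63°) = 539 m

539 m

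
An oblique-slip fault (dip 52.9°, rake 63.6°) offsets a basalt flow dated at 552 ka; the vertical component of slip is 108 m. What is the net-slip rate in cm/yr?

dip-slip = throw / sin(dip) = 108 / sin(52.9°) = 135.4 m
net slip = dip-slip / sin(rake) = 135.4 / sin(63.6°) = 151.2 m
rate = 151.2 m / 552 ka = 0.000274 m/yr = 0.0274 cm/yr

0.0274 cm/yr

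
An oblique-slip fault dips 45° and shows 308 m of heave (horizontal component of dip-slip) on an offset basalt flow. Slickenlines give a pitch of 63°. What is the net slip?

489 m

dip-slip = heave / cos(dip) = 308 / cos(45°) = 435.6 m
net slip = dip-slip / sin(rake) = 435.6 / sin(63°) = 489 m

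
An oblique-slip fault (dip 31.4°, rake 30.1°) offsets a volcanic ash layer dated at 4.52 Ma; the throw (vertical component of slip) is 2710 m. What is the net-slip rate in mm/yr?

dip-slip = throw / sin(dip) = 2710 / sin(31.4°) = 5201 m
net slip = dip-slip / sin(rake) = 5201 / sin(30.1°) = 10370 m
rate = 10370 m / 4.52 Ma = 0.00229 m/yr = 2.29 mm/yr

2.29 mm/yr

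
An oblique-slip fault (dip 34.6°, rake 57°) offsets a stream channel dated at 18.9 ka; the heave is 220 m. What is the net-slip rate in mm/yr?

dip-slip = heave / cos(dip) = 220 / cos(34.6°) = 267.3 m
net slip = dip-slip / sin(rake) = 267.3 / sin(57°) = 318.7 m
rate = 318.7 m / 18.9 ka = 0.0169 m/yr = 16.9 mm/yr

16.9 mm/yr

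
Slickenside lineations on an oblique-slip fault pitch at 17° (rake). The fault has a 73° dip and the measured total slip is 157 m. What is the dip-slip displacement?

dip-slip = net slip × sin(rake) = 157 m × sin(17°) = 45.9 m

45.9 m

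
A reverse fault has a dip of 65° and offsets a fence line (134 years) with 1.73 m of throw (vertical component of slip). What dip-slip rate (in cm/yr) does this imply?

dip-slip = throw / sin(dip) = 1.73 m / sin(65°) = 1.909 m
rate = 1.909 m / 134 years = 0.0142 m/yr = 1.42 cm/yr

1.42 cm/yr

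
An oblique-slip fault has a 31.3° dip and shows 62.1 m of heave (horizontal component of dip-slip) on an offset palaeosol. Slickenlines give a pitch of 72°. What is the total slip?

76.4 m

dip-slip = heave / cos(dip) = 62.1 / cos(31.3°) = 72.68 m
net slip = dip-slip / sin(rake) = 72.68 / sin(72°) = 76.4 m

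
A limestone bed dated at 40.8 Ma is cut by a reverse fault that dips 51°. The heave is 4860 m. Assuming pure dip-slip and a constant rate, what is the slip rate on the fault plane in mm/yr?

dip-slip = heave / cos(dip) = 4860 m / cos(51°) = 7723 m
rate = 7723 m / 40.8 Ma = 0.000189 m/yr = 0.189 mm/yr

0.189 mm/yr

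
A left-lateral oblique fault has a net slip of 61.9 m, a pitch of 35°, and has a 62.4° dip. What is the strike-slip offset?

strike-slip = net slip × cos(rake) = 61.9 m × cos(35°) = 50.7 m

50.7 m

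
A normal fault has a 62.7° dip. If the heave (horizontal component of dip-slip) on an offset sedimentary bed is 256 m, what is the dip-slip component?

dip-slip = heave / cos(dip) = 256 / cos(62.7°) = 558 m

558 m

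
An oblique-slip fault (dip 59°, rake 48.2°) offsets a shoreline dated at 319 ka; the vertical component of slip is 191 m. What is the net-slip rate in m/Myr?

dip-slip = throw / sin(dip) = 191 / sin(59°) = 222.8 m
net slip = dip-slip / sin(rake) = 222.8 / sin(48.2°) = 298.9 m
rate = 298.9 m / 319 ka = 0.000937 m/yr = 937 m/Myr

937 m/Myr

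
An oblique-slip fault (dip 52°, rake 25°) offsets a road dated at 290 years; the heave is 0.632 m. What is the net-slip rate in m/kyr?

8.38 m/kyr

dip-slip = heave / cos(dip) = 0.632 / cos(52°) = 1.027 m
net slip = dip-slip / sin(rake) = 1.027 / sin(25°) = 2.429 m
rate = 2.429 m / 290 years = 0.00838 m/yr = 8.38 m/kyr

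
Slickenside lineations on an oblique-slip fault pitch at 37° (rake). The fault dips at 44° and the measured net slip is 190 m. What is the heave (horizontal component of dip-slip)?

dip-slip = net slip × sin(rake) = 190 m × sin(37°) = 114.3 m
heave = dip-slip × cos(dip) = 114.3 × cos(44°) = 82.3 m

82.3 m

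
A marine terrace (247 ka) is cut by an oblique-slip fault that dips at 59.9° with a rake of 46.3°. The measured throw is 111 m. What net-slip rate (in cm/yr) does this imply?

dip-slip = throw / sin(dip) = 111 / sin(59.9°) = 128.3 m
net slip = dip-slip / sin(rake) = 128.3 / sin(46.3°) = 177.5 m
rate = 177.5 m / 247 ka = 0.000718 m/yr = 0.0718 cm/yr

0.0718 cm/yr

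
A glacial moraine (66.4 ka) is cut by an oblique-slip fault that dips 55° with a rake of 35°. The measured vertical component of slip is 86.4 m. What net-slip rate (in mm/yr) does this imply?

2.77 mm/yr

dip-slip = throw / sin(dip) = 86.4 / sin(55°) = 105.5 m
net slip = dip-slip / sin(rake) = 105.5 / sin(35°) = 183.9 m
rate = 183.9 m / 66.4 ka = 0.00277 m/yr = 2.77 mm/yr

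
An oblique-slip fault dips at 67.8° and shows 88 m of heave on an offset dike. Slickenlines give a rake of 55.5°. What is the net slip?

283 m

dip-slip = heave / cos(dip) = 88 / cos(67.8°) = 232.9 m
net slip = dip-slip / sin(rake) = 232.9 / sin(55.5°) = 283 m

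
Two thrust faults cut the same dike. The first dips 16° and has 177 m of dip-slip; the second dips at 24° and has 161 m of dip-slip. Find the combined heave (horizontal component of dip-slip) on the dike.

317 m

heave_A = 177 × cos(16°) = 170.1 m
heave_B = 161 × cos(24°) = 147.1 m
total = 170.1 + 147.1 = 317 m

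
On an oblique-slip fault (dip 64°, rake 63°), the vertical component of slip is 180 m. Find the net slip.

dip-slip = throw / sin(dip) = 180 / sin(64°) = 200.3 m
net slip = dip-slip / sin(rake) = 200.3 / sin(63°) = 225 m

225 m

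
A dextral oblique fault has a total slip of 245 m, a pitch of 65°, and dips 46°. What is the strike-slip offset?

104 m

strike-slip = net slip × cos(rake) = 245 m × cos(65°) = 104 m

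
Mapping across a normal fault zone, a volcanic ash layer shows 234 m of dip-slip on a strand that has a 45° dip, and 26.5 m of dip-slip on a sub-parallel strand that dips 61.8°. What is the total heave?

heave_A = 234 × cos(45°) = 165.5 m
heave_B = 26.5 × cos(61.8°) = 12.52 m
total = 165.5 + 12.52 = 178 m

178 m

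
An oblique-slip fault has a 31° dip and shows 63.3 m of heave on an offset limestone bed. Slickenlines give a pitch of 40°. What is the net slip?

115 m

dip-slip = heave / cos(dip) = 63.3 / cos(31°) = 73.85 m
net slip = dip-slip / sin(rake) = 73.85 / sin(40°) = 115 m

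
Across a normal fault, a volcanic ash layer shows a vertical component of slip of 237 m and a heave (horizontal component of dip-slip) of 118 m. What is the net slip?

265 m

net slip = √(throw² + heave²) = √(237² + 118²) = 265 m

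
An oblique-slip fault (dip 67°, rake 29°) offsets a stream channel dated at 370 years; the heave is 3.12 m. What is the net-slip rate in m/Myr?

44500 m/Myr

dip-slip = heave / cos(dip) = 3.12 / cos(67°) = 7.985 m
net slip = dip-slip / sin(rake) = 7.985 / sin(29°) = 16.47 m
rate = 16.47 m / 370 years = 0.0445 m/yr = 44500 m/Myr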